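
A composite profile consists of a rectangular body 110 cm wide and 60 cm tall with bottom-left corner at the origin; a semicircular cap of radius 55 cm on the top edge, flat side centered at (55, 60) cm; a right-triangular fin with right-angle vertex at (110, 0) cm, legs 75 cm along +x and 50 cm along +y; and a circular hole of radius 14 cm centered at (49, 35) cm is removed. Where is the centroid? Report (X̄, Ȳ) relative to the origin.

rectangular body: A = 110 × 60 = 6600.00, centroid at (55.00, 30.00).
semicircular top: A = ½π·55² = 4751.66, centroid at (55.00, 83.34).
triangular fin: A = ½·75·50 = 1875.00, centroid at (135.00, 16.67).
hole: A = −π·14² = -615.75, centroid at (49.00, 35.00).
ΣA = 12610.91 cm², ΣAX̄ = 847294.38 cm³, ΣAȲ = 603714.87 cm³.
X̄ = 847294.38/12610.91 = 67.19 cm; Ȳ = 603714.87/12610.91 = 47.87 cm.

X̄ = 67.19 cm, Ȳ = 47.87 cm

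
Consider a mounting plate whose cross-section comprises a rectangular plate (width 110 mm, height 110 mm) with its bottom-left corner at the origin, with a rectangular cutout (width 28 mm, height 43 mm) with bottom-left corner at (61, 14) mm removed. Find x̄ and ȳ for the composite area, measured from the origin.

plate: A = 110 × 110 = 12100.00, centroid at (55.00, 55.00).
hole: A = −(28 × 43) = -1204.00, centroid at (75.00, 35.50).
ΣA = 10896.00 mm², ΣAx̄ = 575200.00 mm³, ΣAȳ = 622758.00 mm³.
x̄ = 575200.00/10896.00 = 52.79 mm; ȳ = 622758.00/10896.00 = 57.15 mm.

x̄ = 52.79 mm, ȳ = 57.15 mm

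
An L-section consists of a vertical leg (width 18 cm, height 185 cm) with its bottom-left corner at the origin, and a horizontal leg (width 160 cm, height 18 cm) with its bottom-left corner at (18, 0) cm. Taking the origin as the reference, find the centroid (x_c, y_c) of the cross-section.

vertical leg: A = 18 × 185 = 3330.00, centroid at (9.00, 92.50).
horizontal leg: A = 160 × 18 = 2880.00, centroid at (98.00, 9.00).
ΣA = 6210.00 cm²
ΣAx_c = (3330.00)(9.00) + (2880.00)(98.00) = 312210.00 cm³
ΣAy_c = (3330.00)(92.50) + (2880.00)(9.00) = 333945.00 cm³
x_c = 312210.00 / 6210.00 = 50.28 cm
y_c = 333945.00 / 6210.00 = 53.78 cm

x_c = 50.28 cm, y_c = 53.78 cm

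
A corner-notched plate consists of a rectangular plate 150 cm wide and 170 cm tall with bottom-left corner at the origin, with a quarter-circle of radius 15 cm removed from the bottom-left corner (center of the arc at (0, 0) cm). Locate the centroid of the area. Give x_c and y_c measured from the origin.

x_c = 75.48 cm, y_c = 85.55 cm

plate: A = 150 × 170 = 25500.00, centroid at (75.00, 85.00).
removed quarter-circle: A = −¼π·15² = -176.71, centroid at (6.37, 6.37).
ΣA = 25323.29 cm², ΣAx_c = 1911375.00 cm³, ΣAy_c = 2166375.00 cm³.
x_c = 1911375.00/25323.29 = 75.48 cm; y_c = 2166375.00/25323.29 = 85.55 cm.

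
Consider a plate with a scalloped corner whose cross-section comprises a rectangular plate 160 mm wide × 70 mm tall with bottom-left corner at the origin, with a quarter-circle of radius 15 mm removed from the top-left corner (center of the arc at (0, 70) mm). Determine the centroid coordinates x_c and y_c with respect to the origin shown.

Part | A | x̄ᵢ | ȳᵢ | A·x̄ᵢ | A·ȳᵢ
plate | 11200.00 | 80.00 | 35.00 | 896000.00 | 392000.00
removed quarter-circle | -176.71 | 6.37 | 63.63 | -1125.00 | -11245.02
Σ | 11023.29 |  |  | 894875.00 | 380754.98
x_c = 894875.00 / 11023.29 = 81.18 mm
y_c = 380754.98 / 11023.29 = 34.54 mm

x_c = 81.18 mm, y_c = 34.54 mm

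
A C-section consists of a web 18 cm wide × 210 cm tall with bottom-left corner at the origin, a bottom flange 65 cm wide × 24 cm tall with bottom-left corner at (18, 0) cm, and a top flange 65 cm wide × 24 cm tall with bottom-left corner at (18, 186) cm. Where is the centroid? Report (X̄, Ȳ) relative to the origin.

web: A = 18 × 210 = 3780.00, centroid at (9.00, 105.00).
bottom flange: A = 65 × 24 = 1560.00, centroid at (50.50, 12.00).
top flange: A = 65 × 24 = 1560.00, centroid at (50.50, 198.00).
ΣA = 6900.00 cm²
ΣAX̄ = (3780.00)(9.00) + (1560.00)(50.50) + (1560.00)(50.50) = 191580.00 cm³
ΣAȲ = (3780.00)(105.00) + (1560.00)(12.00) + (1560.00)(198.00) = 724500.00 cm³
X̄ = 191580.00 / 6900.00 = 27.77 cm
Ȳ = 724500.00 / 6900.00 = 105.00 cm

X̄ = 27.77 cm, Ȳ = 105.00 cm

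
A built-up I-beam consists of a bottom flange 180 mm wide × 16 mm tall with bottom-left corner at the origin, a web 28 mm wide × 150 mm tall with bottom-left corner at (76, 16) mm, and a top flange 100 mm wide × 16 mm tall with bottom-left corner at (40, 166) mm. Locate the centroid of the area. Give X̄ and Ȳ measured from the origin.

bottom flange: A = 180 × 16 = 2880.00, centroid at (90.00, 8.00).
web: A = 28 × 150 = 4200.00, centroid at (90.00, 91.00).
top flange: A = 100 × 16 = 1600.00, centroid at (90.00, 174.00).
ΣA = 8680.00 mm²
ΣAX̄ = (2880.00)(90.00) + (4200.00)(90.00) + (1600.00)(90.00) = 781200.00 mm³
ΣAȲ = (2880.00)(8.00) + (4200.00)(91.00) + (1600.00)(174.00) = 683640.00 mm³
X̄ = 781200.00 / 8680.00 = 90.00 mm
Ȳ = 683640.00 / 8680.00 = 78.76 mm

X̄ = 90.00 mm, Ȳ = 78.76 mm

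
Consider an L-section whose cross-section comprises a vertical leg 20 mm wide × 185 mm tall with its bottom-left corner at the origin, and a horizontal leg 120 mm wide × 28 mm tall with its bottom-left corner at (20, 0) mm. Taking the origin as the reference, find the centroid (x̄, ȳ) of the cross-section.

x̄ = 43.31 mm, ȳ = 55.14 mm

vertical leg: A = 20 × 185 = 3700.00, centroid at (10.00, 92.50).
horizontal leg: A = 120 × 28 = 3360.00, centroid at (80.00, 14.00).
ΣA = 7060.00 mm²
ΣAx̄ = (3700.00)(10.00) + (3360.00)(80.00) = 305800.00 mm³
ΣAȳ = (3700.00)(92.50) + (3360.00)(14.00) = 389290.00 mm³
x̄ = 305800.00 / 7060.00 = 43.31 mm
ȳ = 389290.00 / 7060.00 = 55.14 mm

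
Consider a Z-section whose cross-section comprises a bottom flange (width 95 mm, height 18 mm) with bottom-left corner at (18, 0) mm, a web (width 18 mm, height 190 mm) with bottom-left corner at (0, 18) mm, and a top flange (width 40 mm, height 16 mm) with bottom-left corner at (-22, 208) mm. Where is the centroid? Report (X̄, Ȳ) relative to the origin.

bottom flange: A = 95 × 18 = 1710.00, centroid at (65.50, 9.00).
web: A = 18 × 190 = 3420.00, centroid at (9.00, 113.00).
top flange: A = 40 × 16 = 640.00, centroid at (-2.00, 216.00).
ΣA = 5770.00 mm², ΣAX̄ = 141505.00 mm³, ΣAȲ = 540090.00 mm³.
X̄ = 141505.00/5770.00 = 24.52 mm; Ȳ = 540090.00/5770.00 = 93.60 mm.

X̄ = 24.52 mm, Ȳ = 93.60 mm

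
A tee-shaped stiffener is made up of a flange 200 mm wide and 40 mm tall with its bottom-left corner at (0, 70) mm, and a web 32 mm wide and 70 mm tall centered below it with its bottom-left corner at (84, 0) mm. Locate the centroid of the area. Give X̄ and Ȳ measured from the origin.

web: A = 32 × 70 = 2240.00, centroid at (100.00, 35.00).
flange: A = 200 × 40 = 8000.00, centroid at (100.00, 90.00).
ΣA = 10240.00 mm²
ΣAX̄ = (2240.00)(100.00) + (8000.00)(100.00) = 1024000.00 mm³
ΣAȲ = (2240.00)(35.00) + (8000.00)(90.00) = 798400.00 mm³
X̄ = 1024000.00 / 10240.00 = 100.00 mm
Ȳ = 798400.00 / 10240.00 = 77.97 mm

X̄ = 100.00 mm, Ȳ = 77.97 mm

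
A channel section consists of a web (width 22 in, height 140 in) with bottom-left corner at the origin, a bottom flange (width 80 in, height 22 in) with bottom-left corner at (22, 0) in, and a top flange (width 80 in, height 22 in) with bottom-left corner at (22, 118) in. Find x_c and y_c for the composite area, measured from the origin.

Part | A | x̄ᵢ | ȳᵢ | A·x̄ᵢ | A·ȳᵢ
web | 3080.00 | 11.00 | 70.00 | 33880.00 | 215600.00
bottom flange | 1760.00 | 62.00 | 11.00 | 109120.00 | 19360.00
top flange | 1760.00 | 62.00 | 129.00 | 109120.00 | 227040.00
Σ | 6600.00 |  |  | 252120.00 | 462000.00
x_c = 252120.00 / 6600.00 = 38.20 in
y_c = 462000.00 / 6600.00 = 70.00 in

x_c = 38.20 in, y_c = 70.00 in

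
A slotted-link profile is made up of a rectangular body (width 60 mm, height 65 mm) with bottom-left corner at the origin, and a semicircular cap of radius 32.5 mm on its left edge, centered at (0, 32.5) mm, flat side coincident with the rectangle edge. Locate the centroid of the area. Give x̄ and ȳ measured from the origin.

rectangular body: A = 60 × 65 = 3900.00, centroid at (30.00, 32.50).
semicircular end: A = ½π·32.5² = 1659.15, centroid at (-13.79, 32.50).
ΣA = 5559.15 mm², ΣAx̄ = 94114.58 mm³, ΣAȳ = 180672.49 mm³.
x̄ = 94114.58/5559.15 = 16.93 mm; ȳ = 180672.49/5559.15 = 32.50 mm.

x̄ = 16.93 mm, ȳ = 32.50 mm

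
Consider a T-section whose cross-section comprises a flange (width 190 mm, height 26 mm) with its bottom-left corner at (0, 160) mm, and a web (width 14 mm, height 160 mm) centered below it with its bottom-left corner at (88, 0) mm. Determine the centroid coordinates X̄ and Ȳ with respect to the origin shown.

X̄ = 95.00 mm, Ȳ = 143.99 mm

web: A = 14 × 160 = 2240.00, centroid at (95.00, 80.00).
flange: A = 190 × 26 = 4940.00, centroid at (95.00, 173.00).
ΣA = 7180.00 mm²
ΣAX̄ = (2240.00)(95.00) + (4940.00)(95.00) = 682100.00 mm³
ΣAȲ = (2240.00)(80.00) + (4940.00)(173.00) = 1033820.00 mm³
X̄ = 682100.00 / 7180.00 = 95.00 mm
Ȳ = 1033820.00 / 7180.00 = 143.99 mm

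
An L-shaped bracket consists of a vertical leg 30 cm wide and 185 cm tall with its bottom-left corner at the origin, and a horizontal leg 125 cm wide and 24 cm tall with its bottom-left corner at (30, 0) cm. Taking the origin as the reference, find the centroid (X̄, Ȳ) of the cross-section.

vertical leg: A = 30 × 185 = 5550.00, centroid at (15.00, 92.50).
horizontal leg: A = 125 × 24 = 3000.00, centroid at (92.50, 12.00).
ΣA = 8550.00 cm², ΣAX̄ = 360750.00 cm³, ΣAȲ = 549375.00 cm³.
X̄ = 360750.00/8550.00 = 42.19 cm; Ȳ = 549375.00/8550.00 = 64.25 cm.

X̄ = 42.19 cm, Ȳ = 64.25 cm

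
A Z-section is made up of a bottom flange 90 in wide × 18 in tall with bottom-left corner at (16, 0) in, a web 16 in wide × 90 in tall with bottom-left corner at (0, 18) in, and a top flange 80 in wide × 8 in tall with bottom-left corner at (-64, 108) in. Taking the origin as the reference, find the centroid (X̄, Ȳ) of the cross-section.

X̄ = 25.67 in, Ȳ = 47.83 in

Part | A | x̄ᵢ | ȳᵢ | A·x̄ᵢ | A·ȳᵢ
bottom flange | 1620.00 | 61.00 | 9.00 | 98820.00 | 14580.00
web | 1440.00 | 8.00 | 63.00 | 11520.00 | 90720.00
top flange | 640.00 | -24.00 | 112.00 | -15360.00 | 71680.00
Σ | 3700.00 |  |  | 94980.00 | 176980.00
X̄ = 94980.00 / 3700.00 = 25.67 in
Ȳ = 176980.00 / 3700.00 = 47.83 in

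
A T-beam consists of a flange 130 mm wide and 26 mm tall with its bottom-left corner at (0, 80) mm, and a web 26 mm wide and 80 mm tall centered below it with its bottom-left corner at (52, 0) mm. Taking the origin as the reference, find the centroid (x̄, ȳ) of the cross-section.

x̄ = 65.00 mm, ȳ = 72.81 mm

web: A = 26 × 80 = 2080.00, centroid at (65.00, 40.00).
flange: A = 130 × 26 = 3380.00, centroid at (65.00, 93.00).
ΣA = 5460.00 mm², ΣAx̄ = 354900.00 mm³, ΣAȳ = 397540.00 mm³.
x̄ = 354900.00/5460.00 = 65.00 mm; ȳ = 397540.00/5460.00 = 72.81 mm.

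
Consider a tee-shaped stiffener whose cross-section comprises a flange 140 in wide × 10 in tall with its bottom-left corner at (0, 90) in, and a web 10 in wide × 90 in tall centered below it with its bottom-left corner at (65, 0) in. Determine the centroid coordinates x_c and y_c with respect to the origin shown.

x_c = 70.00 in, y_c = 75.43 in

web: A = 10 × 90 = 900.00, centroid at (70.00, 45.00).
flange: A = 140 × 10 = 1400.00, centroid at (70.00, 95.00).
ΣA = 2300.00 in²
ΣAx_c = (900.00)(70.00) + (1400.00)(70.00) = 161000.00 in³
ΣAy_c = (900.00)(45.00) + (1400.00)(95.00) = 173500.00 in³
x_c = 161000.00 / 2300.00 = 70.00 in
y_c = 173500.00 / 2300.00 = 75.43 in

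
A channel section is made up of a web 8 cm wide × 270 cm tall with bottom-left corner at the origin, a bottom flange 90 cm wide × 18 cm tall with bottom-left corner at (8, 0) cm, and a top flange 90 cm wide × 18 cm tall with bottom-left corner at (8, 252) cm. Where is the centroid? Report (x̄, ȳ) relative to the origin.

x̄ = 33.40 cm, ȳ = 135.00 cm

web: A = 8 × 270 = 2160.00, centroid at (4.00, 135.00).
bottom flange: A = 90 × 18 = 1620.00, centroid at (53.00, 9.00).
top flange: A = 90 × 18 = 1620.00, centroid at (53.00, 261.00).
ΣA = 5400.00 cm², ΣAx̄ = 180360.00 cm³, ΣAȳ = 729000.00 cm³.
x̄ = 180360.00/5400.00 = 33.40 cm; ȳ = 729000.00/5400.00 = 135.00 cm.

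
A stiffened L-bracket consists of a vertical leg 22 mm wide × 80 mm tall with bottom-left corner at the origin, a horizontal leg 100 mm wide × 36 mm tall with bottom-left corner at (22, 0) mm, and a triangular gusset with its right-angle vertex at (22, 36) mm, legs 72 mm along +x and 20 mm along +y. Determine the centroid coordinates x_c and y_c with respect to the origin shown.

Part | A | x̄ᵢ | ȳᵢ | A·x̄ᵢ | A·ȳᵢ
vertical leg | 1760.00 | 11.00 | 40.00 | 19360.00 | 70400.00
horizontal leg | 3600.00 | 72.00 | 18.00 | 259200.00 | 64800.00
gusset | 720.00 | 46.00 | 42.67 | 33120.00 | 30720.00
Σ | 6080.00 |  |  | 311680.00 | 165920.00
x_c = 311680.00 / 6080.00 = 51.26 mm
y_c = 165920.00 / 6080.00 = 27.29 mm

x_c = 51.26 mm, y_c = 27.29 mm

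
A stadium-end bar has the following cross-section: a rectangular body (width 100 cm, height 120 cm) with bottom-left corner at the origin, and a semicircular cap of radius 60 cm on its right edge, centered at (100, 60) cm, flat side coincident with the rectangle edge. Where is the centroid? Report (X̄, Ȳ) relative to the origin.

rectangular body: A = 100 × 120 = 12000.00, centroid at (50.00, 60.00).
semicircular end: A = ½π·60² = 5654.87, centroid at (125.46, 60.00).
ΣA = 17654.87 cm², ΣAX̄ = 1309486.68 cm³, ΣAȲ = 1059292.01 cm³.
X̄ = 1309486.68/17654.87 = 74.17 cm; Ȳ = 1059292.01/17654.87 = 60.00 cm.

X̄ = 74.17 cm, Ȳ = 60.00 cm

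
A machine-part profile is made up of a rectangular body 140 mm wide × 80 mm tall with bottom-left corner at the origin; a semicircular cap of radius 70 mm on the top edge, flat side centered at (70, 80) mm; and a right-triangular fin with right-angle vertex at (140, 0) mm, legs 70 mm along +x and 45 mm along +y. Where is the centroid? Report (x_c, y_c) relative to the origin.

Part | A | x̄ᵢ | ȳᵢ | A·x̄ᵢ | A·ȳᵢ
rectangular body | 11200.00 | 70.00 | 40.00 | 784000.00 | 448000.00
semicircular top | 7696.90 | 70.00 | 109.71 | 538783.14 | 844418.83
triangular fin | 1575.00 | 163.33 | 15.00 | 257250.00 | 23625.00
Σ | 20471.90 |  |  | 1580033.14 | 1316043.83
x_c = 1580033.14 / 20471.90 = 77.18 mm
y_c = 1316043.83 / 20471.90 = 64.29 mm

x_c = 77.18 mm, y_c = 64.29 mm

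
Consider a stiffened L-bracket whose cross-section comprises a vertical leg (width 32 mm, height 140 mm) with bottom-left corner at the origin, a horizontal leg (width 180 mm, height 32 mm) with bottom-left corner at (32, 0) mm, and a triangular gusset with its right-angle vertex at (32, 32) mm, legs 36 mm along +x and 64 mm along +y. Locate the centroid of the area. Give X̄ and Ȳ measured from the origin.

X̄ = 72.43 mm, Ȳ = 41.01 mm

vertical leg: A = 32 × 140 = 4480.00, centroid at (16.00, 70.00).
horizontal leg: A = 180 × 32 = 5760.00, centroid at (122.00, 16.00).
gusset: A = ½·36·64 = 1152.00, centroid at (44.00, 53.33).
ΣA = 11392.00 mm², ΣAX̄ = 825088.00 mm³, ΣAȲ = 467200.00 mm³.
X̄ = 825088.00/11392.00 = 72.43 mm; Ȳ = 467200.00/11392.00 = 41.01 mm.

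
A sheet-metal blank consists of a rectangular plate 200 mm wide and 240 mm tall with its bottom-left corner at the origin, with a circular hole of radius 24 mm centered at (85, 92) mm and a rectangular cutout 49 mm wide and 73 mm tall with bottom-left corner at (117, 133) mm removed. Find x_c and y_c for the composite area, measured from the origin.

x_c = 97.15 mm, y_c = 117.03 mm

plate: A = 200 × 240 = 48000.00, centroid at (100.00, 120.00).
hole 1: A = −π·24² = -1809.56, centroid at (85.00, 92.00).
hole 2: A = −(49 × 73) = -3577.00, centroid at (141.50, 169.50).
ΣA = 42613.44 mm², ΣAx_c = 4140042.12 mm³, ΣAy_c = 4987219.22 mm³.
x_c = 4140042.12/42613.44 = 97.15 mm; y_c = 4987219.22/42613.44 = 117.03 mm.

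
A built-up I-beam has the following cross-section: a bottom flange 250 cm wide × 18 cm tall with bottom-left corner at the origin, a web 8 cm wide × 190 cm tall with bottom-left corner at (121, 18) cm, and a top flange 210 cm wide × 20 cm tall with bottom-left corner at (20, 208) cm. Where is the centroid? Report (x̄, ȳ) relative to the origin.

x̄ = 125.00 cm, ȳ = 110.36 cm

Part | A | x̄ᵢ | ȳᵢ | A·x̄ᵢ | A·ȳᵢ
bottom flange | 4500.00 | 125.00 | 9.00 | 562500.00 | 40500.00
web | 1520.00 | 125.00 | 113.00 | 190000.00 | 171760.00
top flange | 4200.00 | 125.00 | 218.00 | 525000.00 | 915600.00
Σ | 10220.00 |  |  | 1277500.00 | 1127860.00
x̄ = 1277500.00 / 10220.00 = 125.00 cm
ȳ = 1127860.00 / 10220.00 = 110.36 cm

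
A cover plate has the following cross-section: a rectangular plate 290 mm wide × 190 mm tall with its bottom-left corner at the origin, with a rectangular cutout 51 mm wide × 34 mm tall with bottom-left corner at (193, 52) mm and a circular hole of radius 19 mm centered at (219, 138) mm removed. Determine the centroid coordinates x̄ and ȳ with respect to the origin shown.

x̄ = 140.95 mm, ȳ = 94.93 mm

plate: A = 290 × 190 = 55100.00, centroid at (145.00, 95.00).
hole 1: A = −(51 × 34) = -1734.00, centroid at (218.50, 69.00).
hole 2: A = −π·19² = -1134.11, centroid at (219.00, 138.00).
ΣA = 52231.89 mm²
ΣAx̄ = (55100.00)(145.00) + (-1734.00)(218.50) + (-1134.11)(219.00) = 7362249.83 mm³
ΣAȳ = (55100.00)(95.00) + (-1734.00)(69.00) + (-1134.11)(138.00) = 4958346.14 mm³
x̄ = 7362249.83 / 52231.89 = 140.95 mm
ȳ = 4958346.14 / 52231.89 = 94.93 mm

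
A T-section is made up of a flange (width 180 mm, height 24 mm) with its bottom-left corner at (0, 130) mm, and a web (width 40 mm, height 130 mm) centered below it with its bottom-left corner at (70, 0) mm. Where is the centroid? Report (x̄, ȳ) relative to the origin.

x̄ = 90.00 mm, ȳ = 99.94 mm

web: A = 40 × 130 = 5200.00, centroid at (90.00, 65.00).
flange: A = 180 × 24 = 4320.00, centroid at (90.00, 142.00).
ΣA = 9520.00 mm², ΣAx̄ = 856800.00 mm³, ΣAȳ = 951440.00 mm³.
x̄ = 856800.00/9520.00 = 90.00 mm; ȳ = 951440.00/9520.00 = 99.94 mm.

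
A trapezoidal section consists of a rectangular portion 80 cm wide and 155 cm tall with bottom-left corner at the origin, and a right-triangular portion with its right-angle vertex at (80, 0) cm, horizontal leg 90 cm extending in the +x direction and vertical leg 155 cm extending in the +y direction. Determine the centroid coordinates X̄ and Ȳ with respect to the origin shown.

Part | A | x̄ᵢ | ȳᵢ | A·x̄ᵢ | A·ȳᵢ
rectangular portion | 12400.00 | 40.00 | 77.50 | 496000.00 | 961000.00
triangular portion | 6975.00 | 110.00 | 51.67 | 767250.00 | 360375.00
Σ | 19375.00 |  |  | 1263250.00 | 1321375.00
X̄ = 1263250.00 / 19375.00 = 65.20 cm
Ȳ = 1321375.00 / 19375.00 = 68.20 cm

X̄ = 65.20 cm, Ȳ = 68.20 cm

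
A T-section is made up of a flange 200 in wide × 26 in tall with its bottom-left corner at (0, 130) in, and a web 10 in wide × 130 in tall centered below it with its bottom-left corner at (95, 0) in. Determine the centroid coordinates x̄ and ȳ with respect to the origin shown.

web: A = 10 × 130 = 1300.00, centroid at (100.00, 65.00).
flange: A = 200 × 26 = 5200.00, centroid at (100.00, 143.00).
ΣA = 6500.00 in², ΣAx̄ = 650000.00 in³, ΣAȳ = 828100.00 in³.
x̄ = 650000.00/6500.00 = 100.00 in; ȳ = 828100.00/6500.00 = 127.40 in.

x̄ = 100.00 in, ȳ = 127.40 in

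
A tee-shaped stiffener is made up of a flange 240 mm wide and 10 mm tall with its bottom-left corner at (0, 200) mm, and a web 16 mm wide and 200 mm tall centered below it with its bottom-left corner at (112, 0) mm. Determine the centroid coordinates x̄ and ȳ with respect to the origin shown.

Part | A | x̄ᵢ | ȳᵢ | A·x̄ᵢ | A·ȳᵢ
web | 3200.00 | 120.00 | 100.00 | 384000.00 | 320000.00
flange | 2400.00 | 120.00 | 205.00 | 288000.00 | 492000.00
Σ | 5600.00 |  |  | 672000.00 | 812000.00
x̄ = 672000.00 / 5600.00 = 120.00 mm
ȳ = 812000.00 / 5600.00 = 145.00 mm

x̄ = 120.00 mm, ȳ = 145.00 mm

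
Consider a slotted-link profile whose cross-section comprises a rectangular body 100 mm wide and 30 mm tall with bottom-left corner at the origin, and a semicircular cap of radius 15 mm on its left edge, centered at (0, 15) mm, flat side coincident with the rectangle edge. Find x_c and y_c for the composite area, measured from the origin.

Part | A | x̄ᵢ | ȳᵢ | A·x̄ᵢ | A·ȳᵢ
rectangular body | 3000.00 | 50.00 | 15.00 | 150000.00 | 45000.00
semicircular end | 353.43 | -6.37 | 15.00 | -2250.00 | 5301.44
Σ | 3353.43 |  |  | 147750.00 | 50301.44
x_c = 147750.00 / 3353.43 = 44.06 mm
y_c = 50301.44 / 3353.43 = 15.00 mm

x_c = 44.06 mm, y_c = 15.00 mm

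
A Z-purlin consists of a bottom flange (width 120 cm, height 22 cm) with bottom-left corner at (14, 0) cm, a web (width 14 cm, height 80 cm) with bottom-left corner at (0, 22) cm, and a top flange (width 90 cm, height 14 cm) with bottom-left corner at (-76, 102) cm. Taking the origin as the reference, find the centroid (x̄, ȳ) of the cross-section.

bottom flange: A = 120 × 22 = 2640.00, centroid at (74.00, 11.00).
web: A = 14 × 80 = 1120.00, centroid at (7.00, 62.00).
top flange: A = 90 × 14 = 1260.00, centroid at (-31.00, 109.00).
ΣA = 5020.00 cm², ΣAx̄ = 164140.00 cm³, ΣAȳ = 235820.00 cm³.
x̄ = 164140.00/5020.00 = 32.70 cm; ȳ = 235820.00/5020.00 = 46.98 cm.

x̄ = 32.70 cm, ȳ = 46.98 cm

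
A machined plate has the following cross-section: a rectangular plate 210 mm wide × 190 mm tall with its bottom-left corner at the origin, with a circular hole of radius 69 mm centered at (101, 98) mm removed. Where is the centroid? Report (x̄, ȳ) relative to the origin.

plate: A = 210 × 190 = 39900.00, centroid at (105.00, 95.00).
hole: A = −π·69² = -14957.12, centroid at (101.00, 98.00).
ΣA = 24942.88 mm², ΣAx̄ = 2678830.62 mm³, ΣAȳ = 2324701.98 mm³.
x̄ = 2678830.62/24942.88 = 107.40 mm; ȳ = 2324701.98/24942.88 = 93.20 mm.

x̄ = 107.40 mm, ȳ = 93.20 mm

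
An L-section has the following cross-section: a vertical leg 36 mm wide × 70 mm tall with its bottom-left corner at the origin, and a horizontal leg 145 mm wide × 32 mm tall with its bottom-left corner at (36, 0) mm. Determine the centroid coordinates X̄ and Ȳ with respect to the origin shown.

X̄ = 76.65 mm, Ȳ = 22.69 mm

vertical leg: A = 36 × 70 = 2520.00, centroid at (18.00, 35.00).
horizontal leg: A = 145 × 32 = 4640.00, centroid at (108.50, 16.00).
ΣA = 7160.00 mm²
ΣAX̄ = (2520.00)(18.00) + (4640.00)(108.50) = 548800.00 mm³
ΣAȲ = (2520.00)(35.00) + (4640.00)(16.00) = 162440.00 mm³
X̄ = 548800.00 / 7160.00 = 76.65 mm
Ȳ = 162440.00 / 7160.00 = 22.69 mm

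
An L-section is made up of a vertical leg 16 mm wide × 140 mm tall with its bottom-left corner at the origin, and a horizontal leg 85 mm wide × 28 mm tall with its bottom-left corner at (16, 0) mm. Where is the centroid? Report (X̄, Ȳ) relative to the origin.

X̄ = 34.02 mm, Ȳ = 41.15 mm

vertical leg: A = 16 × 140 = 2240.00, centroid at (8.00, 70.00).
horizontal leg: A = 85 × 28 = 2380.00, centroid at (58.50, 14.00).
ΣA = 4620.00 mm²
ΣAX̄ = (2240.00)(8.00) + (2380.00)(58.50) = 157150.00 mm³
ΣAȲ = (2240.00)(70.00) + (2380.00)(14.00) = 190120.00 mm³
X̄ = 157150.00 / 4620.00 = 34.02 mm
Ȳ = 190120.00 / 4620.00 = 41.15 mm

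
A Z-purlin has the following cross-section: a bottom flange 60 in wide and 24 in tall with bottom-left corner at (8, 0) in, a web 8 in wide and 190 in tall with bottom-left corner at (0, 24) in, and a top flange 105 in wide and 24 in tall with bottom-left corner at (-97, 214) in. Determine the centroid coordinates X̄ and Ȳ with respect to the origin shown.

bottom flange: A = 60 × 24 = 1440.00, centroid at (38.00, 12.00).
web: A = 8 × 190 = 1520.00, centroid at (4.00, 119.00).
top flange: A = 105 × 24 = 2520.00, centroid at (-44.50, 226.00).
ΣA = 5480.00 in², ΣAX̄ = -51340.00 in³, ΣAȲ = 767680.00 in³.
X̄ = -51340.00/5480.00 = -9.37 in; Ȳ = 767680.00/5480.00 = 140.09 in.

X̄ = -9.37 in, Ȳ = 140.09 in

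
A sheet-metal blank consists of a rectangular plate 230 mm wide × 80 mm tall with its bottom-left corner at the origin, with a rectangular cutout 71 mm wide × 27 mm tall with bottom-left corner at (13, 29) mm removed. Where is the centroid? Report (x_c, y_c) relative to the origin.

plate: A = 230 × 80 = 18400.00, centroid at (115.00, 40.00).
hole: A = −(71 × 27) = -1917.00, centroid at (48.50, 42.50).
ΣA = 16483.00 mm²
ΣAx_c = (18400.00)(115.00) + (-1917.00)(48.50) = 2023025.50 mm³
ΣAy_c = (18400.00)(40.00) + (-1917.00)(42.50) = 654527.50 mm³
x_c = 2023025.50 / 16483.00 = 122.73 mm
y_c = 654527.50 / 16483.00 = 39.71 mm

x_c = 122.73 mm, y_c = 39.71 mm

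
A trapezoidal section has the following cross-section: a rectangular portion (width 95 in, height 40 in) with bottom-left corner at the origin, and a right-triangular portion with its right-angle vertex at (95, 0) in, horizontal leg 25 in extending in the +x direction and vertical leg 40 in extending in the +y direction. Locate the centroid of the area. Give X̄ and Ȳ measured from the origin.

rectangular portion: A = 95 × 40 = 3800.00, centroid at (47.50, 20.00).
triangular portion: A = ½·25·40 = 500.00, centroid at (103.33, 13.33).
ΣA = 4300.00 in², ΣAX̄ = 232166.67 in³, ΣAȲ = 82666.67 in³.
X̄ = 232166.67/4300.00 = 53.99 in; Ȳ = 82666.67/4300.00 = 19.22 in.

X̄ = 53.99 in, Ȳ = 19.22 in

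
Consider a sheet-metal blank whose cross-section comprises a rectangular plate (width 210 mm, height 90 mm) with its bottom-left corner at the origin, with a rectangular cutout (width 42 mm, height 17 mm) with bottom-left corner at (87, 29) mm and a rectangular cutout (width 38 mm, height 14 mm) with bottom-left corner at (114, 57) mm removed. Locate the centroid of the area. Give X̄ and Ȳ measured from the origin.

X̄ = 104.03 mm, Ȳ = 44.73 mm

plate: A = 210 × 90 = 18900.00, centroid at (105.00, 45.00).
hole 1: A = −(42 × 17) = -714.00, centroid at (108.00, 37.50).
hole 2: A = −(38 × 14) = -532.00, centroid at (133.00, 64.00).
ΣA = 17654.00 mm²
ΣAX̄ = (18900.00)(105.00) + (-714.00)(108.00) + (-532.00)(133.00) = 1836632.00 mm³
ΣAȲ = (18900.00)(45.00) + (-714.00)(37.50) + (-532.00)(64.00) = 789677.00 mm³
X̄ = 1836632.00 / 17654.00 = 104.03 mm
Ȳ = 789677.00 / 17654.00 = 44.73 mm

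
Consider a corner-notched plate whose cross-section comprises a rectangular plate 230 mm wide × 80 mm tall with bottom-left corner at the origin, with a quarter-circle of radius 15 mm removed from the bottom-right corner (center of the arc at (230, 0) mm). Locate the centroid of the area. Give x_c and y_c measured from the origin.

Part | A | x̄ᵢ | ȳᵢ | A·x̄ᵢ | A·ȳᵢ
plate | 18400.00 | 115.00 | 40.00 | 2116000.00 | 736000.00
removed quarter-circle | -176.71 | 223.63 | 6.37 | -39519.35 | -1125.00
Σ | 18223.29 |  |  | 2076480.65 | 734875.00
x_c = 2076480.65 / 18223.29 = 113.95 mm
y_c = 734875.00 / 18223.29 = 40.33 mm

x_c = 113.95 mm, y_c = 40.33 mm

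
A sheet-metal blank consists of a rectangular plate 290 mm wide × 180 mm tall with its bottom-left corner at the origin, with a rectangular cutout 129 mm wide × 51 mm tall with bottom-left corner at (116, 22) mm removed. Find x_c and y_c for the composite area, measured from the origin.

x_c = 139.88 mm, y_c = 96.13 mm

Part | A | x̄ᵢ | ȳᵢ | A·x̄ᵢ | A·ȳᵢ
plate | 52200.00 | 145.00 | 90.00 | 7569000.00 | 4698000.00
hole | -6579.00 | 180.50 | 47.50 | -1187509.50 | -312502.50
Σ | 45621.00 |  |  | 6381490.50 | 4385497.50
x_c = 6381490.50 / 45621.00 = 139.88 mm
y_c = 4385497.50 / 45621.00 = 96.13 mm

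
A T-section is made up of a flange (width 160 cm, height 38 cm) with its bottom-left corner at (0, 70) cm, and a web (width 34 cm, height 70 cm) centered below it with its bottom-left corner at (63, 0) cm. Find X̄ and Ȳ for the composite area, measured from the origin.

web: A = 34 × 70 = 2380.00, centroid at (80.00, 35.00).
flange: A = 160 × 38 = 6080.00, centroid at (80.00, 89.00).
ΣA = 8460.00 cm², ΣAX̄ = 676800.00 cm³, ΣAȲ = 624420.00 cm³.
X̄ = 676800.00/8460.00 = 80.00 cm; Ȳ = 624420.00/8460.00 = 73.81 cm.

X̄ = 80.00 cm, Ȳ = 73.81 cm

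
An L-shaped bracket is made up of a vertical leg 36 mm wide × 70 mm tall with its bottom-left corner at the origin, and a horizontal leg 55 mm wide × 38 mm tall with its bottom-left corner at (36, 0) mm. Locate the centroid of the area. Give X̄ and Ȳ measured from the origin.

Part | A | x̄ᵢ | ȳᵢ | A·x̄ᵢ | A·ȳᵢ
vertical leg | 2520.00 | 18.00 | 35.00 | 45360.00 | 88200.00
horizontal leg | 2090.00 | 63.50 | 19.00 | 132715.00 | 39710.00
Σ | 4610.00 |  |  | 178075.00 | 127910.00
X̄ = 178075.00 / 4610.00 = 38.63 mm
Ȳ = 127910.00 / 4610.00 = 27.75 mm

X̄ = 38.63 mm, Ȳ = 27.75 mm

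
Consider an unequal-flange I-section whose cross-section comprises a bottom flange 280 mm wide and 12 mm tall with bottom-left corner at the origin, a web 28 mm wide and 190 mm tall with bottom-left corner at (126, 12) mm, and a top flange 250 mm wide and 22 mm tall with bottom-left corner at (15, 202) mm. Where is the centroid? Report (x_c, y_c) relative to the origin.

x_c = 140.00 mm, y_c = 124.18 mm

bottom flange: A = 280 × 12 = 3360.00, centroid at (140.00, 6.00).
web: A = 28 × 190 = 5320.00, centroid at (140.00, 107.00).
top flange: A = 250 × 22 = 5500.00, centroid at (140.00, 213.00).
ΣA = 14180.00 mm², ΣAx_c = 1985200.00 mm³, ΣAy_c = 1760900.00 mm³.
x_c = 1985200.00/14180.00 = 140.00 mm; y_c = 1760900.00/14180.00 = 124.18 mm.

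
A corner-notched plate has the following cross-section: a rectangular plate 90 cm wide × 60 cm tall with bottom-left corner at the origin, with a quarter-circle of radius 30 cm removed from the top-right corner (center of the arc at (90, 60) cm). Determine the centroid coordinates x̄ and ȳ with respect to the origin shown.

x̄ = 40.14 cm, ȳ = 27.40 cm

plate: A = 90 × 60 = 5400.00, centroid at (45.00, 30.00).
removed quarter-circle: A = −¼π·30² = -706.86, centroid at (77.27, 47.27).
ΣA = 4693.14 cm², ΣAx̄ = 188382.75 cm³, ΣAȳ = 128588.50 cm³.
x̄ = 188382.75/4693.14 = 40.14 cm; ȳ = 128588.50/4693.14 = 27.40 cm.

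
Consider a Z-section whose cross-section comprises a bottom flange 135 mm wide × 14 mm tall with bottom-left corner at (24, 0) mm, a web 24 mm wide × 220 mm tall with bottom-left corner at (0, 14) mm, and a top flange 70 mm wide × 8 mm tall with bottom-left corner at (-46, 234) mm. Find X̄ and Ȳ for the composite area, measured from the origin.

bottom flange: A = 135 × 14 = 1890.00, centroid at (91.50, 7.00).
web: A = 24 × 220 = 5280.00, centroid at (12.00, 124.00).
top flange: A = 70 × 8 = 560.00, centroid at (-11.00, 238.00).
ΣA = 7730.00 mm²
ΣAX̄ = (1890.00)(91.50) + (5280.00)(12.00) + (560.00)(-11.00) = 230135.00 mm³
ΣAȲ = (1890.00)(7.00) + (5280.00)(124.00) + (560.00)(238.00) = 801230.00 mm³
X̄ = 230135.00 / 7730.00 = 29.77 mm
Ȳ = 801230.00 / 7730.00 = 103.65 mm

X̄ = 29.77 mm, Ȳ = 103.65 mm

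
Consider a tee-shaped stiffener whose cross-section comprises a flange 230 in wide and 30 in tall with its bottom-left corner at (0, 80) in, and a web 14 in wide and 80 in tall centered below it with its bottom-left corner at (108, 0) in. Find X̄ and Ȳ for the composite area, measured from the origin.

Part | A | x̄ᵢ | ȳᵢ | A·x̄ᵢ | A·ȳᵢ
web | 1120.00 | 115.00 | 40.00 | 128800.00 | 44800.00
flange | 6900.00 | 115.00 | 95.00 | 793500.00 | 655500.00
Σ | 8020.00 |  |  | 922300.00 | 700300.00
X̄ = 922300.00 / 8020.00 = 115.00 in
Ȳ = 700300.00 / 8020.00 = 87.32 in

X̄ = 115.00 in, Ȳ = 87.32 in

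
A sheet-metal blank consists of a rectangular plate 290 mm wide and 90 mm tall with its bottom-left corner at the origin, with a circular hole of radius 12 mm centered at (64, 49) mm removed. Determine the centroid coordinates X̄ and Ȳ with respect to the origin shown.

X̄ = 146.43 mm, Ȳ = 44.93 mm

plate: A = 290 × 90 = 26100.00, centroid at (145.00, 45.00).
hole: A = −π·12² = -452.39, centroid at (64.00, 49.00).
ΣA = 25647.61 mm², ΣAX̄ = 3755547.08 mm³, ΣAȲ = 1152332.92 mm³.
X̄ = 3755547.08/25647.61 = 146.43 mm; Ȳ = 1152332.92/25647.61 = 44.93 mm.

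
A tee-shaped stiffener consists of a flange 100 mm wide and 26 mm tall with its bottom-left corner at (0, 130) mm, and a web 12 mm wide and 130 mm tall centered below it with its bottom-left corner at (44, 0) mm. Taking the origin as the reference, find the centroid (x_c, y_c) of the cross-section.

x_c = 50.00 mm, y_c = 113.75 mm

web: A = 12 × 130 = 1560.00, centroid at (50.00, 65.00).
flange: A = 100 × 26 = 2600.00, centroid at (50.00, 143.00).
ΣA = 4160.00 mm², ΣAx_c = 208000.00 mm³, ΣAy_c = 473200.00 mm³.
x_c = 208000.00/4160.00 = 50.00 mm; y_c = 473200.00/4160.00 = 113.75 mm.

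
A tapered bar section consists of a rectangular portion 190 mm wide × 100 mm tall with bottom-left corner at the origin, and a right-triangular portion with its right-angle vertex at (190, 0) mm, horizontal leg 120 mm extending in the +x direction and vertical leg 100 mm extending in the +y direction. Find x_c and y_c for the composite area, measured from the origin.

Part | A | x̄ᵢ | ȳᵢ | A·x̄ᵢ | A·ȳᵢ
rectangular portion | 19000.00 | 95.00 | 50.00 | 1805000.00 | 950000.00
triangular portion | 6000.00 | 230.00 | 33.33 | 1380000.00 | 200000.00
Σ | 25000.00 |  |  | 3185000.00 | 1150000.00
x_c = 3185000.00 / 25000.00 = 127.40 mm
y_c = 1150000.00 / 25000.00 = 46.00 mm

x_c = 127.40 mm, y_c = 46.00 mm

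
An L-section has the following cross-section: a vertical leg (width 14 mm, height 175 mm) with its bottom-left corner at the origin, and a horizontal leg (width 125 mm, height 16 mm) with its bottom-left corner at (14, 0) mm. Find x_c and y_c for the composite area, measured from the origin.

Part | A | x̄ᵢ | ȳᵢ | A·x̄ᵢ | A·ȳᵢ
vertical leg | 2450.00 | 7.00 | 87.50 | 17150.00 | 214375.00
horizontal leg | 2000.00 | 76.50 | 8.00 | 153000.00 | 16000.00
Σ | 4450.00 |  |  | 170150.00 | 230375.00
x_c = 170150.00 / 4450.00 = 38.24 mm
y_c = 230375.00 / 4450.00 = 51.77 mm

x_c = 38.24 mm, y_c = 51.77 mm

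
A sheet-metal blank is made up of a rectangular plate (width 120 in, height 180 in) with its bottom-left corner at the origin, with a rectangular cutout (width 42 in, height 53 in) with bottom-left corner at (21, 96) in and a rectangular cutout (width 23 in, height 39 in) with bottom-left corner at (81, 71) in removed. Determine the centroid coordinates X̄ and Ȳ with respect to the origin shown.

plate: A = 120 × 180 = 21600.00, centroid at (60.00, 90.00).
hole 1: A = −(42 × 53) = -2226.00, centroid at (42.00, 122.50).
hole 2: A = −(23 × 39) = -897.00, centroid at (92.50, 90.50).
ΣA = 18477.00 in², ΣAX̄ = 1119535.50 in³, ΣAȲ = 1590136.50 in³.
X̄ = 1119535.50/18477.00 = 60.59 in; Ȳ = 1590136.50/18477.00 = 86.06 in.

X̄ = 60.59 in, Ȳ = 86.06 in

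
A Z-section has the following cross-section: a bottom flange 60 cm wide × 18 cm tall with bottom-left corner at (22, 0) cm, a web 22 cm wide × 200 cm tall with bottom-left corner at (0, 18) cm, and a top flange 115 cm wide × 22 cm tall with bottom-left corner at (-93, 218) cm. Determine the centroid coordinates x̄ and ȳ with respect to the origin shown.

bottom flange: A = 60 × 18 = 1080.00, centroid at (52.00, 9.00).
web: A = 22 × 200 = 4400.00, centroid at (11.00, 118.00).
top flange: A = 115 × 22 = 2530.00, centroid at (-35.50, 229.00).
ΣA = 8010.00 cm², ΣAx̄ = 14745.00 cm³, ΣAȳ = 1108290.00 cm³.
x̄ = 14745.00/8010.00 = 1.84 cm; ȳ = 1108290.00/8010.00 = 138.36 cm.

x̄ = 1.84 cm, ȳ = 138.36 cm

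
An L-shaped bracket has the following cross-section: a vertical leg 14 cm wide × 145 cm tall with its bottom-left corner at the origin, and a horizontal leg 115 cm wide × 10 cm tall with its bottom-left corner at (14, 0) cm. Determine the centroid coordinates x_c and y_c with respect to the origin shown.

x_c = 30.33 cm, y_c = 48.09 cm

vertical leg: A = 14 × 145 = 2030.00, centroid at (7.00, 72.50).
horizontal leg: A = 115 × 10 = 1150.00, centroid at (71.50, 5.00).
ΣA = 3180.00 cm²
ΣAx_c = (2030.00)(7.00) + (1150.00)(71.50) = 96435.00 cm³
ΣAy_c = (2030.00)(72.50) + (1150.00)(5.00) = 152925.00 cm³
x_c = 96435.00 / 3180.00 = 30.33 cm
y_c = 152925.00 / 3180.00 = 48.09 cm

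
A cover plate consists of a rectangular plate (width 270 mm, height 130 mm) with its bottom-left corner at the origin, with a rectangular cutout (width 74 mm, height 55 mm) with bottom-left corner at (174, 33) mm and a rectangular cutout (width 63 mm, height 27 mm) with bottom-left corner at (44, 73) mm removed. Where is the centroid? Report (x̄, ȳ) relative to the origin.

x̄ = 127.90 mm, ȳ = 64.38 mm

Part | A | x̄ᵢ | ȳᵢ | A·x̄ᵢ | A·ȳᵢ
plate | 35100.00 | 135.00 | 65.00 | 4738500.00 | 2281500.00
hole 1 | -4070.00 | 211.00 | 60.50 | -858770.00 | -246235.00
hole 2 | -1701.00 | 75.50 | 86.50 | -128425.50 | -147136.50
Σ | 29329.00 |  |  | 3751304.50 | 1888128.50
x̄ = 3751304.50 / 29329.00 = 127.90 mm
ȳ = 1888128.50 / 29329.00 = 64.38 mm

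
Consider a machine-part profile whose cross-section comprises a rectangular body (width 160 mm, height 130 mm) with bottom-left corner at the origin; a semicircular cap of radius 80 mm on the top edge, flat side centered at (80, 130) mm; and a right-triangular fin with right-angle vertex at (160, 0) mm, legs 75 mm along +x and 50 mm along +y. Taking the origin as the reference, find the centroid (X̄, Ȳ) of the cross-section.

X̄ = 86.02 mm, Ȳ = 92.63 mm

Part | A | x̄ᵢ | ȳᵢ | A·x̄ᵢ | A·ȳᵢ
rectangular body | 20800.00 | 80.00 | 65.00 | 1664000.00 | 1352000.00
semicircular top | 10053.10 | 80.00 | 163.95 | 804247.72 | 1648235.88
triangular fin | 1875.00 | 185.00 | 16.67 | 346875.00 | 31250.00
Σ | 32728.10 |  |  | 2815122.72 | 3031485.88
X̄ = 2815122.72 / 32728.10 = 86.02 mm
Ȳ = 3031485.88 / 32728.10 = 92.63 mm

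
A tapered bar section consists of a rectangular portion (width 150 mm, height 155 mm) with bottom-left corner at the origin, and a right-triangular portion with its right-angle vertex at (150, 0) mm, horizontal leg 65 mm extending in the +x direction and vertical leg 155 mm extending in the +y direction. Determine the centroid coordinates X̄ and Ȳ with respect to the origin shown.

rectangular portion: A = 150 × 155 = 23250.00, centroid at (75.00, 77.50).
triangular portion: A = ½·65·155 = 5037.50, centroid at (171.67, 51.67).
ΣA = 28287.50 mm², ΣAX̄ = 2608520.83 mm³, ΣAȲ = 2062145.83 mm³.
X̄ = 2608520.83/28287.50 = 92.21 mm; Ȳ = 2062145.83/28287.50 = 72.90 mm.

X̄ = 92.21 mm, Ȳ = 72.90 mm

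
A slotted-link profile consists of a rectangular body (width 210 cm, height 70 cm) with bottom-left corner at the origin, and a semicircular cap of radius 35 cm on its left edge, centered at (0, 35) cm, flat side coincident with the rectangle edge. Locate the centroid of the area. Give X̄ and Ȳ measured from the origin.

X̄ = 91.13 cm, Ȳ = 35.00 cm

rectangular body: A = 210 × 70 = 14700.00, centroid at (105.00, 35.00).
semicircular end: A = ½π·35² = 1924.23, centroid at (-14.85, 35.00).
ΣA = 16624.23 cm², ΣAX̄ = 1514916.67 cm³, ΣAȲ = 581847.89 cm³.
X̄ = 1514916.67/16624.23 = 91.13 cm; Ȳ = 581847.89/16624.23 = 35.00 cm.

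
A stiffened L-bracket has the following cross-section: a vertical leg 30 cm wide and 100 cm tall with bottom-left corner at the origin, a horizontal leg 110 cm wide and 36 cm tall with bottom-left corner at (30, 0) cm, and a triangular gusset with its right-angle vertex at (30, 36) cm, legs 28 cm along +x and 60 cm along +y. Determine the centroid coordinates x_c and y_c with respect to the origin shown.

vertical leg: A = 30 × 100 = 3000.00, centroid at (15.00, 50.00).
horizontal leg: A = 110 × 36 = 3960.00, centroid at (85.00, 18.00).
gusset: A = ½·28·60 = 840.00, centroid at (39.33, 56.00).
ΣA = 7800.00 cm², ΣAx_c = 414640.00 cm³, ΣAy_c = 268320.00 cm³.
x_c = 414640.00/7800.00 = 53.16 cm; y_c = 268320.00/7800.00 = 34.40 cm.

x_c = 53.16 cm, y_c = 34.40 cm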